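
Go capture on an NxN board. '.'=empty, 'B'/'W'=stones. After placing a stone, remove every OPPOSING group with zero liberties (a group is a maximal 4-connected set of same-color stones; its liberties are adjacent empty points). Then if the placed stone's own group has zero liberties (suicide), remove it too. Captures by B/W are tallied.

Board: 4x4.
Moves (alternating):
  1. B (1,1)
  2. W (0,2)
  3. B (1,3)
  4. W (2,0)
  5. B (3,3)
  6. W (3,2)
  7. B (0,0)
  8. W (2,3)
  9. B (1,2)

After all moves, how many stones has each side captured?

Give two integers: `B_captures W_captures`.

Answer: 0 1

Derivation:
Move 1: B@(1,1) -> caps B=0 W=0
Move 2: W@(0,2) -> caps B=0 W=0
Move 3: B@(1,3) -> caps B=0 W=0
Move 4: W@(2,0) -> caps B=0 W=0
Move 5: B@(3,3) -> caps B=0 W=0
Move 6: W@(3,2) -> caps B=0 W=0
Move 7: B@(0,0) -> caps B=0 W=0
Move 8: W@(2,3) -> caps B=0 W=1
Move 9: B@(1,2) -> caps B=0 W=1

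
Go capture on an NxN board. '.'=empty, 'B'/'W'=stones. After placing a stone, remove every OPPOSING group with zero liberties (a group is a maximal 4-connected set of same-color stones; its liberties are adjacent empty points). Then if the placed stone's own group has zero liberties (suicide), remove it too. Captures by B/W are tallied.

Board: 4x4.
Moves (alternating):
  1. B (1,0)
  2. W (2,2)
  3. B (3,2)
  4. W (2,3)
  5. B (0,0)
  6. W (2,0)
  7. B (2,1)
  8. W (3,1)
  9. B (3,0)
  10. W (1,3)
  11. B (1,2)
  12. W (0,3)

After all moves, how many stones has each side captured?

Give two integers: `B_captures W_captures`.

Answer: 2 0

Derivation:
Move 1: B@(1,0) -> caps B=0 W=0
Move 2: W@(2,2) -> caps B=0 W=0
Move 3: B@(3,2) -> caps B=0 W=0
Move 4: W@(2,3) -> caps B=0 W=0
Move 5: B@(0,0) -> caps B=0 W=0
Move 6: W@(2,0) -> caps B=0 W=0
Move 7: B@(2,1) -> caps B=0 W=0
Move 8: W@(3,1) -> caps B=0 W=0
Move 9: B@(3,0) -> caps B=2 W=0
Move 10: W@(1,3) -> caps B=2 W=0
Move 11: B@(1,2) -> caps B=2 W=0
Move 12: W@(0,3) -> caps B=2 W=0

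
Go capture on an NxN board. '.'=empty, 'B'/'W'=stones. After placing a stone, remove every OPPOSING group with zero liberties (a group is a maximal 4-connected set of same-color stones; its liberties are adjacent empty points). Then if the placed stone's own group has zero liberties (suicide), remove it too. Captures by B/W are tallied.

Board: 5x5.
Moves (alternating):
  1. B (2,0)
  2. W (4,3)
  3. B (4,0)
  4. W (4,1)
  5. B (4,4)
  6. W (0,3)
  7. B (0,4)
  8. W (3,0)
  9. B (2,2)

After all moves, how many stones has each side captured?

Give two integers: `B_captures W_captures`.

Answer: 0 1

Derivation:
Move 1: B@(2,0) -> caps B=0 W=0
Move 2: W@(4,3) -> caps B=0 W=0
Move 3: B@(4,0) -> caps B=0 W=0
Move 4: W@(4,1) -> caps B=0 W=0
Move 5: B@(4,4) -> caps B=0 W=0
Move 6: W@(0,3) -> caps B=0 W=0
Move 7: B@(0,4) -> caps B=0 W=0
Move 8: W@(3,0) -> caps B=0 W=1
Move 9: B@(2,2) -> caps B=0 W=1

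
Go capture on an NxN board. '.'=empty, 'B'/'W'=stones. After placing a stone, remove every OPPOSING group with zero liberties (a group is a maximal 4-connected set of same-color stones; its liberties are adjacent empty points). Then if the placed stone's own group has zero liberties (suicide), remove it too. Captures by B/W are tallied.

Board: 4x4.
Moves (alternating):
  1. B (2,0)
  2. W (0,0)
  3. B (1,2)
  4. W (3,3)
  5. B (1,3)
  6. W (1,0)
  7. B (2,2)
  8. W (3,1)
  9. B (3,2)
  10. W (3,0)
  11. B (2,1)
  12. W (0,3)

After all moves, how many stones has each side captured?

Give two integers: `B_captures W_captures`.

Move 1: B@(2,0) -> caps B=0 W=0
Move 2: W@(0,0) -> caps B=0 W=0
Move 3: B@(1,2) -> caps B=0 W=0
Move 4: W@(3,3) -> caps B=0 W=0
Move 5: B@(1,3) -> caps B=0 W=0
Move 6: W@(1,0) -> caps B=0 W=0
Move 7: B@(2,2) -> caps B=0 W=0
Move 8: W@(3,1) -> caps B=0 W=0
Move 9: B@(3,2) -> caps B=0 W=0
Move 10: W@(3,0) -> caps B=0 W=0
Move 11: B@(2,1) -> caps B=2 W=0
Move 12: W@(0,3) -> caps B=2 W=0

Answer: 2 0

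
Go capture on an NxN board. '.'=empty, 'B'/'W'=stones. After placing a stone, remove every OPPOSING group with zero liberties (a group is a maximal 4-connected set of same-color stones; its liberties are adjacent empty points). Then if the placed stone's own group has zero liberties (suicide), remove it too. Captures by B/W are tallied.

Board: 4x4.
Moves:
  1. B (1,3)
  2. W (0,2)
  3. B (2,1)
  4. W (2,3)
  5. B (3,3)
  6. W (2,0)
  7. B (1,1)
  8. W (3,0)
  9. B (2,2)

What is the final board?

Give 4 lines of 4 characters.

Move 1: B@(1,3) -> caps B=0 W=0
Move 2: W@(0,2) -> caps B=0 W=0
Move 3: B@(2,1) -> caps B=0 W=0
Move 4: W@(2,3) -> caps B=0 W=0
Move 5: B@(3,3) -> caps B=0 W=0
Move 6: W@(2,0) -> caps B=0 W=0
Move 7: B@(1,1) -> caps B=0 W=0
Move 8: W@(3,0) -> caps B=0 W=0
Move 9: B@(2,2) -> caps B=1 W=0

Answer: ..W.
.B.B
WBB.
W..B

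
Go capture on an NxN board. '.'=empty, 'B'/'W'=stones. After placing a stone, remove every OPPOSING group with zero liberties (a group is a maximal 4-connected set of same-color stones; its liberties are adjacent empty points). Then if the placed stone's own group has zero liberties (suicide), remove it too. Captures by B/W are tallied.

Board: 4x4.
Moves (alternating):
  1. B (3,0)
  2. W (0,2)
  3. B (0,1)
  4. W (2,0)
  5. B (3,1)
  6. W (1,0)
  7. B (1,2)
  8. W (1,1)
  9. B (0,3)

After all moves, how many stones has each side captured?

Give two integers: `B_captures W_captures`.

Answer: 1 0

Derivation:
Move 1: B@(3,0) -> caps B=0 W=0
Move 2: W@(0,2) -> caps B=0 W=0
Move 3: B@(0,1) -> caps B=0 W=0
Move 4: W@(2,0) -> caps B=0 W=0
Move 5: B@(3,1) -> caps B=0 W=0
Move 6: W@(1,0) -> caps B=0 W=0
Move 7: B@(1,2) -> caps B=0 W=0
Move 8: W@(1,1) -> caps B=0 W=0
Move 9: B@(0,3) -> caps B=1 W=0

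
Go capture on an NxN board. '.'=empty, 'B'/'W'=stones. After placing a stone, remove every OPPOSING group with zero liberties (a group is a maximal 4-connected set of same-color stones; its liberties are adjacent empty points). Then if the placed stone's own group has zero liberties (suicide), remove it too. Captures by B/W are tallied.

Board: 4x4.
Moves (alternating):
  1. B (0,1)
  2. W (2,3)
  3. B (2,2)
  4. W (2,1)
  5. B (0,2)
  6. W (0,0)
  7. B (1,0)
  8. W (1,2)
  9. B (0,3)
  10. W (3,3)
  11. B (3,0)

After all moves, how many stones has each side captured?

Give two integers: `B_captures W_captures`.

Answer: 1 0

Derivation:
Move 1: B@(0,1) -> caps B=0 W=0
Move 2: W@(2,3) -> caps B=0 W=0
Move 3: B@(2,2) -> caps B=0 W=0
Move 4: W@(2,1) -> caps B=0 W=0
Move 5: B@(0,2) -> caps B=0 W=0
Move 6: W@(0,0) -> caps B=0 W=0
Move 7: B@(1,0) -> caps B=1 W=0
Move 8: W@(1,2) -> caps B=1 W=0
Move 9: B@(0,3) -> caps B=1 W=0
Move 10: W@(3,3) -> caps B=1 W=0
Move 11: B@(3,0) -> caps B=1 W=0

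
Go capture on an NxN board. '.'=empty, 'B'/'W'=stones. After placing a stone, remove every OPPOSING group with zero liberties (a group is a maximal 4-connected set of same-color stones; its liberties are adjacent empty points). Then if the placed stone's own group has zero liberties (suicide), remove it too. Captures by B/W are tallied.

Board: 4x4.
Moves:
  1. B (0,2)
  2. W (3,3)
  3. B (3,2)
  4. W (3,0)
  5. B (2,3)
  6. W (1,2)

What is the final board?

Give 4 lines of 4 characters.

Move 1: B@(0,2) -> caps B=0 W=0
Move 2: W@(3,3) -> caps B=0 W=0
Move 3: B@(3,2) -> caps B=0 W=0
Move 4: W@(3,0) -> caps B=0 W=0
Move 5: B@(2,3) -> caps B=1 W=0
Move 6: W@(1,2) -> caps B=1 W=0

Answer: ..B.
..W.
...B
W.B.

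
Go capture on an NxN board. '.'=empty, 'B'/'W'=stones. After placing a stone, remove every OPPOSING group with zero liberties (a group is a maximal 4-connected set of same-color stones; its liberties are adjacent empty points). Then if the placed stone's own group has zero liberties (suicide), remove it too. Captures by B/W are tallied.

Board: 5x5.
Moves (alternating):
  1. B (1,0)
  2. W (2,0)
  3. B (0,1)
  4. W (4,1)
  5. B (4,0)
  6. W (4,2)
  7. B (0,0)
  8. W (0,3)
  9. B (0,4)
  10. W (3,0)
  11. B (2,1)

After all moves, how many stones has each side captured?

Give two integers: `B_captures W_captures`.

Move 1: B@(1,0) -> caps B=0 W=0
Move 2: W@(2,0) -> caps B=0 W=0
Move 3: B@(0,1) -> caps B=0 W=0
Move 4: W@(4,1) -> caps B=0 W=0
Move 5: B@(4,0) -> caps B=0 W=0
Move 6: W@(4,2) -> caps B=0 W=0
Move 7: B@(0,0) -> caps B=0 W=0
Move 8: W@(0,3) -> caps B=0 W=0
Move 9: B@(0,4) -> caps B=0 W=0
Move 10: W@(3,0) -> caps B=0 W=1
Move 11: B@(2,1) -> caps B=0 W=1

Answer: 0 1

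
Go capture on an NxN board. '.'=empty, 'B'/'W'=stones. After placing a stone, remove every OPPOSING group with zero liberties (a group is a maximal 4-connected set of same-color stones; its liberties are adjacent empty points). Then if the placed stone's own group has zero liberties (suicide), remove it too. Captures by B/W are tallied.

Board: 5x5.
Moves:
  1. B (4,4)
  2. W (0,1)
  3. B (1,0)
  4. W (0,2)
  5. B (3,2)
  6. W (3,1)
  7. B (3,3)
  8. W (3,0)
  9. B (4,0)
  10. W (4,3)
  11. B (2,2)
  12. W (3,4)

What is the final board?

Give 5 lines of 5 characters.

Move 1: B@(4,4) -> caps B=0 W=0
Move 2: W@(0,1) -> caps B=0 W=0
Move 3: B@(1,0) -> caps B=0 W=0
Move 4: W@(0,2) -> caps B=0 W=0
Move 5: B@(3,2) -> caps B=0 W=0
Move 6: W@(3,1) -> caps B=0 W=0
Move 7: B@(3,3) -> caps B=0 W=0
Move 8: W@(3,0) -> caps B=0 W=0
Move 9: B@(4,0) -> caps B=0 W=0
Move 10: W@(4,3) -> caps B=0 W=0
Move 11: B@(2,2) -> caps B=0 W=0
Move 12: W@(3,4) -> caps B=0 W=1

Answer: .WW..
B....
..B..
WWBBW
B..W.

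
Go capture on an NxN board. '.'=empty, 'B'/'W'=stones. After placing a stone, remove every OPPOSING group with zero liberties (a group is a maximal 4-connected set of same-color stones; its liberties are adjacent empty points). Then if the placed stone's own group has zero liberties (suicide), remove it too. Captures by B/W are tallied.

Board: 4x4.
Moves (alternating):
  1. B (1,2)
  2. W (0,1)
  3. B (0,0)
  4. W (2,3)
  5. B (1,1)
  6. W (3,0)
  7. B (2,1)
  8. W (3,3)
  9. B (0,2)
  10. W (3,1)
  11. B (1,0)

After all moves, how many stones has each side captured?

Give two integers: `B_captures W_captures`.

Move 1: B@(1,2) -> caps B=0 W=0
Move 2: W@(0,1) -> caps B=0 W=0
Move 3: B@(0,0) -> caps B=0 W=0
Move 4: W@(2,3) -> caps B=0 W=0
Move 5: B@(1,1) -> caps B=0 W=0
Move 6: W@(3,0) -> caps B=0 W=0
Move 7: B@(2,1) -> caps B=0 W=0
Move 8: W@(3,3) -> caps B=0 W=0
Move 9: B@(0,2) -> caps B=1 W=0
Move 10: W@(3,1) -> caps B=1 W=0
Move 11: B@(1,0) -> caps B=1 W=0

Answer: 1 0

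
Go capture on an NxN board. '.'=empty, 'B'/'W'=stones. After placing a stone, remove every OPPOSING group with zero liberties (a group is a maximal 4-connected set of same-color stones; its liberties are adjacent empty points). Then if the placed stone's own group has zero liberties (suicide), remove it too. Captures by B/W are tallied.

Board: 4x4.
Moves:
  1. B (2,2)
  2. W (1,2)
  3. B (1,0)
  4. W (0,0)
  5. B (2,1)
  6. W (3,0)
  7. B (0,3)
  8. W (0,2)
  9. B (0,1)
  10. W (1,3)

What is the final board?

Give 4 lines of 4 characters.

Move 1: B@(2,2) -> caps B=0 W=0
Move 2: W@(1,2) -> caps B=0 W=0
Move 3: B@(1,0) -> caps B=0 W=0
Move 4: W@(0,0) -> caps B=0 W=0
Move 5: B@(2,1) -> caps B=0 W=0
Move 6: W@(3,0) -> caps B=0 W=0
Move 7: B@(0,3) -> caps B=0 W=0
Move 8: W@(0,2) -> caps B=0 W=0
Move 9: B@(0,1) -> caps B=1 W=0
Move 10: W@(1,3) -> caps B=1 W=1

Answer: .BW.
B.WW
.BB.
W...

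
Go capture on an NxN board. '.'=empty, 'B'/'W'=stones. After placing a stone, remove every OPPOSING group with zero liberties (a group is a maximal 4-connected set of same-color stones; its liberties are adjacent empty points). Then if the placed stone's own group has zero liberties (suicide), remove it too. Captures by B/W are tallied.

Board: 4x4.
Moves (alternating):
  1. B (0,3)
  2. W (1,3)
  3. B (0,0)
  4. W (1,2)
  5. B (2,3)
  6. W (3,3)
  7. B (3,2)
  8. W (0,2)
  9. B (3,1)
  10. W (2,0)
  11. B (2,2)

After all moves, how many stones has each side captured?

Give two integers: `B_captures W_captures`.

Move 1: B@(0,3) -> caps B=0 W=0
Move 2: W@(1,3) -> caps B=0 W=0
Move 3: B@(0,0) -> caps B=0 W=0
Move 4: W@(1,2) -> caps B=0 W=0
Move 5: B@(2,3) -> caps B=0 W=0
Move 6: W@(3,3) -> caps B=0 W=0
Move 7: B@(3,2) -> caps B=1 W=0
Move 8: W@(0,2) -> caps B=1 W=1
Move 9: B@(3,1) -> caps B=1 W=1
Move 10: W@(2,0) -> caps B=1 W=1
Move 11: B@(2,2) -> caps B=1 W=1

Answer: 1 1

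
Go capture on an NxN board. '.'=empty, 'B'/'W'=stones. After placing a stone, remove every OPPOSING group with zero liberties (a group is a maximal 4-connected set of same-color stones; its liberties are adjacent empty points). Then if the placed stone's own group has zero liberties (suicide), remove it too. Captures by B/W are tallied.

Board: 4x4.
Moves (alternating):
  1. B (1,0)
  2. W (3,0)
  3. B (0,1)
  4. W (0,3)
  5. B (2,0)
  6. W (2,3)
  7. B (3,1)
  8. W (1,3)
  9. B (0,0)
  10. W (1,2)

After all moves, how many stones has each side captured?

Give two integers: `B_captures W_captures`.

Answer: 1 0

Derivation:
Move 1: B@(1,0) -> caps B=0 W=0
Move 2: W@(3,0) -> caps B=0 W=0
Move 3: B@(0,1) -> caps B=0 W=0
Move 4: W@(0,3) -> caps B=0 W=0
Move 5: B@(2,0) -> caps B=0 W=0
Move 6: W@(2,3) -> caps B=0 W=0
Move 7: B@(3,1) -> caps B=1 W=0
Move 8: W@(1,3) -> caps B=1 W=0
Move 9: B@(0,0) -> caps B=1 W=0
Move 10: W@(1,2) -> caps B=1 W=0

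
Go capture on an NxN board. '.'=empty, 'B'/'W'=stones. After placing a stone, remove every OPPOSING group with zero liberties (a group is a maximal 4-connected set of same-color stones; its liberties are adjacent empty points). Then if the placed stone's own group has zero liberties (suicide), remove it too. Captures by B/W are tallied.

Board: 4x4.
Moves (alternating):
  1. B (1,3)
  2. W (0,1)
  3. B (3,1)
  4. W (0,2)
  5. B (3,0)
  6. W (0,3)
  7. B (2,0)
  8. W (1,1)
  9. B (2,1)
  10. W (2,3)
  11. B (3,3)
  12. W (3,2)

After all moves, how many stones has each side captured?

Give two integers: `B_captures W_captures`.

Move 1: B@(1,3) -> caps B=0 W=0
Move 2: W@(0,1) -> caps B=0 W=0
Move 3: B@(3,1) -> caps B=0 W=0
Move 4: W@(0,2) -> caps B=0 W=0
Move 5: B@(3,0) -> caps B=0 W=0
Move 6: W@(0,3) -> caps B=0 W=0
Move 7: B@(2,0) -> caps B=0 W=0
Move 8: W@(1,1) -> caps B=0 W=0
Move 9: B@(2,1) -> caps B=0 W=0
Move 10: W@(2,3) -> caps B=0 W=0
Move 11: B@(3,3) -> caps B=0 W=0
Move 12: W@(3,2) -> caps B=0 W=1

Answer: 0 1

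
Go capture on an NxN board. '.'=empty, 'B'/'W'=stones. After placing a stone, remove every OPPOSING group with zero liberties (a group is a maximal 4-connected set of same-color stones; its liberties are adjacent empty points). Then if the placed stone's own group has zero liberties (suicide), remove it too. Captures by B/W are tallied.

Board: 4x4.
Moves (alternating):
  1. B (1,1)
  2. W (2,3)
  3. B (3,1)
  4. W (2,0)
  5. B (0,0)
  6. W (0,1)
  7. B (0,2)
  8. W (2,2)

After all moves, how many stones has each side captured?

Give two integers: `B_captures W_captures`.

Answer: 1 0

Derivation:
Move 1: B@(1,1) -> caps B=0 W=0
Move 2: W@(2,3) -> caps B=0 W=0
Move 3: B@(3,1) -> caps B=0 W=0
Move 4: W@(2,0) -> caps B=0 W=0
Move 5: B@(0,0) -> caps B=0 W=0
Move 6: W@(0,1) -> caps B=0 W=0
Move 7: B@(0,2) -> caps B=1 W=0
Move 8: W@(2,2) -> caps B=1 W=0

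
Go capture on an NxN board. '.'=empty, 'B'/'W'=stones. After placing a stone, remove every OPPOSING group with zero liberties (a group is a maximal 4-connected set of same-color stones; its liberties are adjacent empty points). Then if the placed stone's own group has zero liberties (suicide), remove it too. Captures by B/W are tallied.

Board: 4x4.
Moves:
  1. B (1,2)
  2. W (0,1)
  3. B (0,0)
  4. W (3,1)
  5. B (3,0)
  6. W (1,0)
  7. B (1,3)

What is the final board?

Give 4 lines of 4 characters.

Answer: .W..
W.BB
....
BW..

Derivation:
Move 1: B@(1,2) -> caps B=0 W=0
Move 2: W@(0,1) -> caps B=0 W=0
Move 3: B@(0,0) -> caps B=0 W=0
Move 4: W@(3,1) -> caps B=0 W=0
Move 5: B@(3,0) -> caps B=0 W=0
Move 6: W@(1,0) -> caps B=0 W=1
Move 7: B@(1,3) -> caps B=0 W=1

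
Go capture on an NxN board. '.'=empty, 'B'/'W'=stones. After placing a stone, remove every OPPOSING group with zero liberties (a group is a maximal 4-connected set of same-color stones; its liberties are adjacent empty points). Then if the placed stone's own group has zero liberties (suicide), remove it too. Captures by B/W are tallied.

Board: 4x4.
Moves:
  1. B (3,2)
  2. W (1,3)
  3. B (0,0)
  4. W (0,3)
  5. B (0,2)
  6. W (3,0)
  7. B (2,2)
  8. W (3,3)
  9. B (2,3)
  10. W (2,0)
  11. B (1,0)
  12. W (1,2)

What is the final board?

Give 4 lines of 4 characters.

Answer: B.BW
B.WW
W.BB
W.B.

Derivation:
Move 1: B@(3,2) -> caps B=0 W=0
Move 2: W@(1,3) -> caps B=0 W=0
Move 3: B@(0,0) -> caps B=0 W=0
Move 4: W@(0,3) -> caps B=0 W=0
Move 5: B@(0,2) -> caps B=0 W=0
Move 6: W@(3,0) -> caps B=0 W=0
Move 7: B@(2,2) -> caps B=0 W=0
Move 8: W@(3,3) -> caps B=0 W=0
Move 9: B@(2,3) -> caps B=1 W=0
Move 10: W@(2,0) -> caps B=1 W=0
Move 11: B@(1,0) -> caps B=1 W=0
Move 12: W@(1,2) -> caps B=1 W=0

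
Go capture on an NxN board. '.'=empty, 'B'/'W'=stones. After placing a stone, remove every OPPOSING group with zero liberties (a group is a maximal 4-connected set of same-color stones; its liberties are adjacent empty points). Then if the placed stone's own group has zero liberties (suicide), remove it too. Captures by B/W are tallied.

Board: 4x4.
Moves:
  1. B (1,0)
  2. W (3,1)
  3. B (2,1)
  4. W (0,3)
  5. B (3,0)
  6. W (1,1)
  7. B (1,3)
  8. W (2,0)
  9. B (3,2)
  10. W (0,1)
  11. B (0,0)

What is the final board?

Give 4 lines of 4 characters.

Answer: .W.W
.W.B
WB..
.WB.

Derivation:
Move 1: B@(1,0) -> caps B=0 W=0
Move 2: W@(3,1) -> caps B=0 W=0
Move 3: B@(2,1) -> caps B=0 W=0
Move 4: W@(0,3) -> caps B=0 W=0
Move 5: B@(3,0) -> caps B=0 W=0
Move 6: W@(1,1) -> caps B=0 W=0
Move 7: B@(1,3) -> caps B=0 W=0
Move 8: W@(2,0) -> caps B=0 W=1
Move 9: B@(3,2) -> caps B=0 W=1
Move 10: W@(0,1) -> caps B=0 W=1
Move 11: B@(0,0) -> caps B=0 W=1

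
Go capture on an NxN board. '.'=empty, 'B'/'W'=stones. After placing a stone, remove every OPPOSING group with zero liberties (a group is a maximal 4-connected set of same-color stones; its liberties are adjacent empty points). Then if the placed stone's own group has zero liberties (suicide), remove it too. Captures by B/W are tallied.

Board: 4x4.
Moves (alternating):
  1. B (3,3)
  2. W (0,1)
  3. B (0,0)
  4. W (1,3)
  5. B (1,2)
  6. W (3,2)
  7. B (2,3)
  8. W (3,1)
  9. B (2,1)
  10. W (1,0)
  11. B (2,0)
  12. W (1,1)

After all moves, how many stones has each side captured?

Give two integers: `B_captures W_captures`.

Move 1: B@(3,3) -> caps B=0 W=0
Move 2: W@(0,1) -> caps B=0 W=0
Move 3: B@(0,0) -> caps B=0 W=0
Move 4: W@(1,3) -> caps B=0 W=0
Move 5: B@(1,2) -> caps B=0 W=0
Move 6: W@(3,2) -> caps B=0 W=0
Move 7: B@(2,3) -> caps B=0 W=0
Move 8: W@(3,1) -> caps B=0 W=0
Move 9: B@(2,1) -> caps B=0 W=0
Move 10: W@(1,0) -> caps B=0 W=1
Move 11: B@(2,0) -> caps B=0 W=1
Move 12: W@(1,1) -> caps B=0 W=1

Answer: 0 1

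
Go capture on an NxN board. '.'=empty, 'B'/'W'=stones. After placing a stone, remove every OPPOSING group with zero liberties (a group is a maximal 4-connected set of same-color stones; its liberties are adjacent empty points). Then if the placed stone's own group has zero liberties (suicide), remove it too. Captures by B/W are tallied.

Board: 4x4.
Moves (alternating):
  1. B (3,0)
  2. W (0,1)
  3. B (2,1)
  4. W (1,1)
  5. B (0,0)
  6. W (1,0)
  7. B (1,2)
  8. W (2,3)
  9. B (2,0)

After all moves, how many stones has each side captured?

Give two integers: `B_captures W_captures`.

Answer: 0 1

Derivation:
Move 1: B@(3,0) -> caps B=0 W=0
Move 2: W@(0,1) -> caps B=0 W=0
Move 3: B@(2,1) -> caps B=0 W=0
Move 4: W@(1,1) -> caps B=0 W=0
Move 5: B@(0,0) -> caps B=0 W=0
Move 6: W@(1,0) -> caps B=0 W=1
Move 7: B@(1,2) -> caps B=0 W=1
Move 8: W@(2,3) -> caps B=0 W=1
Move 9: B@(2,0) -> caps B=0 W=1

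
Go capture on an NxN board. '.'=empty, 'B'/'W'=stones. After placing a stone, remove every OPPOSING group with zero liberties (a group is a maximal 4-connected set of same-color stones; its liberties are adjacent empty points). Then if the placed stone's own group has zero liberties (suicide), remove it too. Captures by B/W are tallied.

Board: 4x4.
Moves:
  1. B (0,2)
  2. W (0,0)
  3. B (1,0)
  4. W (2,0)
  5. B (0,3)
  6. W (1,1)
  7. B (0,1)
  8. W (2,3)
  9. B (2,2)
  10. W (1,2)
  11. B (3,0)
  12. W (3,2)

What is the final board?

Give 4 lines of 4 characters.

Answer: WBBB
.WW.
W.BW
B.W.

Derivation:
Move 1: B@(0,2) -> caps B=0 W=0
Move 2: W@(0,0) -> caps B=0 W=0
Move 3: B@(1,0) -> caps B=0 W=0
Move 4: W@(2,0) -> caps B=0 W=0
Move 5: B@(0,3) -> caps B=0 W=0
Move 6: W@(1,1) -> caps B=0 W=1
Move 7: B@(0,1) -> caps B=0 W=1
Move 8: W@(2,3) -> caps B=0 W=1
Move 9: B@(2,2) -> caps B=0 W=1
Move 10: W@(1,2) -> caps B=0 W=1
Move 11: B@(3,0) -> caps B=0 W=1
Move 12: W@(3,2) -> caps B=0 W=1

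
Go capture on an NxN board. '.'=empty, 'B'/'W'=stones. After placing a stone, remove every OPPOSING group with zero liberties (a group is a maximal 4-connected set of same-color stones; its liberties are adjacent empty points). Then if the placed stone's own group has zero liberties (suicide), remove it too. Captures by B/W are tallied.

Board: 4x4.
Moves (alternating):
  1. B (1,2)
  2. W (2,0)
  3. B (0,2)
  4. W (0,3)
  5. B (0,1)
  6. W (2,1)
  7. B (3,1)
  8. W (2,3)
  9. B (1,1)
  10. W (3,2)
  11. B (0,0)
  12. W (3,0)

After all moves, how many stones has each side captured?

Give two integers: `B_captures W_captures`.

Answer: 0 1

Derivation:
Move 1: B@(1,2) -> caps B=0 W=0
Move 2: W@(2,0) -> caps B=0 W=0
Move 3: B@(0,2) -> caps B=0 W=0
Move 4: W@(0,3) -> caps B=0 W=0
Move 5: B@(0,1) -> caps B=0 W=0
Move 6: W@(2,1) -> caps B=0 W=0
Move 7: B@(3,1) -> caps B=0 W=0
Move 8: W@(2,3) -> caps B=0 W=0
Move 9: B@(1,1) -> caps B=0 W=0
Move 10: W@(3,2) -> caps B=0 W=0
Move 11: B@(0,0) -> caps B=0 W=0
Move 12: W@(3,0) -> caps B=0 W=1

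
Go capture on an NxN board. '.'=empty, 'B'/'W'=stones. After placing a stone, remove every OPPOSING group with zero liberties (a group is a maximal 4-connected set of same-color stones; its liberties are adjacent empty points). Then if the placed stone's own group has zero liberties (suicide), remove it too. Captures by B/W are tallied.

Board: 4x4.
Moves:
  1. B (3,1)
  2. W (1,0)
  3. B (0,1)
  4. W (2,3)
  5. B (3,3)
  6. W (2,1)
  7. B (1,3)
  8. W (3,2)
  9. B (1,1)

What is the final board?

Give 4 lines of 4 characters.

Answer: .B..
WB.B
.W.W
.BW.

Derivation:
Move 1: B@(3,1) -> caps B=0 W=0
Move 2: W@(1,0) -> caps B=0 W=0
Move 3: B@(0,1) -> caps B=0 W=0
Move 4: W@(2,3) -> caps B=0 W=0
Move 5: B@(3,3) -> caps B=0 W=0
Move 6: W@(2,1) -> caps B=0 W=0
Move 7: B@(1,3) -> caps B=0 W=0
Move 8: W@(3,2) -> caps B=0 W=1
Move 9: B@(1,1) -> caps B=0 W=1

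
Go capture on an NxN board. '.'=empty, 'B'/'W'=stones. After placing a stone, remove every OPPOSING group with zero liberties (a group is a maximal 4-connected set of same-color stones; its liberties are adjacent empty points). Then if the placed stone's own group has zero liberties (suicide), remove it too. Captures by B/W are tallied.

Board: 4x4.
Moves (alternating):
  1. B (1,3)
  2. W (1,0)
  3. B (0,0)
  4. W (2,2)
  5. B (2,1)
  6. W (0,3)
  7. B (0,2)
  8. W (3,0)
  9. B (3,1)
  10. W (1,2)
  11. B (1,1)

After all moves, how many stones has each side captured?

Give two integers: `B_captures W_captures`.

Move 1: B@(1,3) -> caps B=0 W=0
Move 2: W@(1,0) -> caps B=0 W=0
Move 3: B@(0,0) -> caps B=0 W=0
Move 4: W@(2,2) -> caps B=0 W=0
Move 5: B@(2,1) -> caps B=0 W=0
Move 6: W@(0,3) -> caps B=0 W=0
Move 7: B@(0,2) -> caps B=1 W=0
Move 8: W@(3,0) -> caps B=1 W=0
Move 9: B@(3,1) -> caps B=1 W=0
Move 10: W@(1,2) -> caps B=1 W=0
Move 11: B@(1,1) -> caps B=1 W=0

Answer: 1 0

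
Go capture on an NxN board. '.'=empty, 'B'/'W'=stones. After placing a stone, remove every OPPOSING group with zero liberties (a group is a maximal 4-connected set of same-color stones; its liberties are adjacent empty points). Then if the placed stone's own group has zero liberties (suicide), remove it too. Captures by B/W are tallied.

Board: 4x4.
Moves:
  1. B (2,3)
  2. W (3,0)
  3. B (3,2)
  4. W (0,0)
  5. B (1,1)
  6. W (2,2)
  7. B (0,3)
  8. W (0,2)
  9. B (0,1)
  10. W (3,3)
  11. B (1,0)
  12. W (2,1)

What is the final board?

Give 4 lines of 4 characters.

Move 1: B@(2,3) -> caps B=0 W=0
Move 2: W@(3,0) -> caps B=0 W=0
Move 3: B@(3,2) -> caps B=0 W=0
Move 4: W@(0,0) -> caps B=0 W=0
Move 5: B@(1,1) -> caps B=0 W=0
Move 6: W@(2,2) -> caps B=0 W=0
Move 7: B@(0,3) -> caps B=0 W=0
Move 8: W@(0,2) -> caps B=0 W=0
Move 9: B@(0,1) -> caps B=0 W=0
Move 10: W@(3,3) -> caps B=0 W=0
Move 11: B@(1,0) -> caps B=1 W=0
Move 12: W@(2,1) -> caps B=1 W=0

Answer: .BWB
BB..
.WWB
W.B.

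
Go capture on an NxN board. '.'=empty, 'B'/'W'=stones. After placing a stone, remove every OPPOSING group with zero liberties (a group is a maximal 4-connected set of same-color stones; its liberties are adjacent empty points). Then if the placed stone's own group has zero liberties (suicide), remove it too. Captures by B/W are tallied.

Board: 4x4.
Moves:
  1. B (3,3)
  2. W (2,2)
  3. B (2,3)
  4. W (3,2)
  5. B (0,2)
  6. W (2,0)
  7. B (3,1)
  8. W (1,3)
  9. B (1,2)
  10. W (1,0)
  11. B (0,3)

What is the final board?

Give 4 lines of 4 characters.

Answer: ..BB
W.BW
W.W.
.BW.

Derivation:
Move 1: B@(3,3) -> caps B=0 W=0
Move 2: W@(2,2) -> caps B=0 W=0
Move 3: B@(2,3) -> caps B=0 W=0
Move 4: W@(3,2) -> caps B=0 W=0
Move 5: B@(0,2) -> caps B=0 W=0
Move 6: W@(2,0) -> caps B=0 W=0
Move 7: B@(3,1) -> caps B=0 W=0
Move 8: W@(1,3) -> caps B=0 W=2
Move 9: B@(1,2) -> caps B=0 W=2
Move 10: W@(1,0) -> caps B=0 W=2
Move 11: B@(0,3) -> caps B=0 W=2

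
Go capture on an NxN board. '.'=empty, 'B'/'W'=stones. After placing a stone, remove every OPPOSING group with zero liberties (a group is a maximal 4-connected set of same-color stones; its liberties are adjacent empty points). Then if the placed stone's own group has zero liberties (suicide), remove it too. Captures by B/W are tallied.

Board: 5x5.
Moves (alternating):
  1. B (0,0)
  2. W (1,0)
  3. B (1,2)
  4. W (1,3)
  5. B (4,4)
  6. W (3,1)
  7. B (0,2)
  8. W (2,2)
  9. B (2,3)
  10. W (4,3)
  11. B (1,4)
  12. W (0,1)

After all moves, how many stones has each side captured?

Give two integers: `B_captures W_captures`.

Move 1: B@(0,0) -> caps B=0 W=0
Move 2: W@(1,0) -> caps B=0 W=0
Move 3: B@(1,2) -> caps B=0 W=0
Move 4: W@(1,3) -> caps B=0 W=0
Move 5: B@(4,4) -> caps B=0 W=0
Move 6: W@(3,1) -> caps B=0 W=0
Move 7: B@(0,2) -> caps B=0 W=0
Move 8: W@(2,2) -> caps B=0 W=0
Move 9: B@(2,3) -> caps B=0 W=0
Move 10: W@(4,3) -> caps B=0 W=0
Move 11: B@(1,4) -> caps B=0 W=0
Move 12: W@(0,1) -> caps B=0 W=1

Answer: 0 1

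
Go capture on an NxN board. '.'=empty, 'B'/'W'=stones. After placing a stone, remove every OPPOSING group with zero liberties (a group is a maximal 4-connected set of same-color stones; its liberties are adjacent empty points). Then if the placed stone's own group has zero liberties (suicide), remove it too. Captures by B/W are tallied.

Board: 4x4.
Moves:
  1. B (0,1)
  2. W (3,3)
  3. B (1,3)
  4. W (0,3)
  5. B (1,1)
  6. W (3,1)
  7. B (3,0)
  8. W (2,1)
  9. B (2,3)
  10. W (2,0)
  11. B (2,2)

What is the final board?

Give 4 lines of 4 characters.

Move 1: B@(0,1) -> caps B=0 W=0
Move 2: W@(3,3) -> caps B=0 W=0
Move 3: B@(1,3) -> caps B=0 W=0
Move 4: W@(0,3) -> caps B=0 W=0
Move 5: B@(1,1) -> caps B=0 W=0
Move 6: W@(3,1) -> caps B=0 W=0
Move 7: B@(3,0) -> caps B=0 W=0
Move 8: W@(2,1) -> caps B=0 W=0
Move 9: B@(2,3) -> caps B=0 W=0
Move 10: W@(2,0) -> caps B=0 W=1
Move 11: B@(2,2) -> caps B=0 W=1

Answer: .B.W
.B.B
WWBB
.W.W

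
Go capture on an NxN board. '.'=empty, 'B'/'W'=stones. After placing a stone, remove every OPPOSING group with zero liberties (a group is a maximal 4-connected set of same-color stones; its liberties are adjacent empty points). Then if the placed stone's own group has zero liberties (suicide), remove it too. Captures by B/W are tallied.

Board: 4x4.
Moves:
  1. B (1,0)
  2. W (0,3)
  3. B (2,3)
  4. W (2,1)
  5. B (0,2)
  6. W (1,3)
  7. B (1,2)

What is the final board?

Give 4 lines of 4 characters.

Move 1: B@(1,0) -> caps B=0 W=0
Move 2: W@(0,3) -> caps B=0 W=0
Move 3: B@(2,3) -> caps B=0 W=0
Move 4: W@(2,1) -> caps B=0 W=0
Move 5: B@(0,2) -> caps B=0 W=0
Move 6: W@(1,3) -> caps B=0 W=0
Move 7: B@(1,2) -> caps B=2 W=0

Answer: ..B.
B.B.
.W.B
....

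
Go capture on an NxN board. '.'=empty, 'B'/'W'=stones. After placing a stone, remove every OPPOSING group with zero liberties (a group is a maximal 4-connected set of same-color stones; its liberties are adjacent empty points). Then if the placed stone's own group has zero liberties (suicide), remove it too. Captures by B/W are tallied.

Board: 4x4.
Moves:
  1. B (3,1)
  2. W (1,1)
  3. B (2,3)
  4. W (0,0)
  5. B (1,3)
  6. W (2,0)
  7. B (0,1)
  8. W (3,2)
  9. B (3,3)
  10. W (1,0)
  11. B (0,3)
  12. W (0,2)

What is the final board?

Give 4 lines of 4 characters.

Answer: W.WB
WW.B
W..B
.BWB

Derivation:
Move 1: B@(3,1) -> caps B=0 W=0
Move 2: W@(1,1) -> caps B=0 W=0
Move 3: B@(2,3) -> caps B=0 W=0
Move 4: W@(0,0) -> caps B=0 W=0
Move 5: B@(1,3) -> caps B=0 W=0
Move 6: W@(2,0) -> caps B=0 W=0
Move 7: B@(0,1) -> caps B=0 W=0
Move 8: W@(3,2) -> caps B=0 W=0
Move 9: B@(3,3) -> caps B=0 W=0
Move 10: W@(1,0) -> caps B=0 W=0
Move 11: B@(0,3) -> caps B=0 W=0
Move 12: W@(0,2) -> caps B=0 W=1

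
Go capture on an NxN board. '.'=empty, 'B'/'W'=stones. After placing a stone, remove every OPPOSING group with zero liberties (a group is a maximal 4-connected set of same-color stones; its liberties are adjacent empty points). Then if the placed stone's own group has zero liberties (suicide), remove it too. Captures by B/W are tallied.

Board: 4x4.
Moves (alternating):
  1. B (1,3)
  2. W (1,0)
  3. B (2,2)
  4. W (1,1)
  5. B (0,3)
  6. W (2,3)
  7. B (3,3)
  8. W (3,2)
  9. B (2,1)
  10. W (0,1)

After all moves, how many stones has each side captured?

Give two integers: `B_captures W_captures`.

Answer: 1 0

Derivation:
Move 1: B@(1,3) -> caps B=0 W=0
Move 2: W@(1,0) -> caps B=0 W=0
Move 3: B@(2,2) -> caps B=0 W=0
Move 4: W@(1,1) -> caps B=0 W=0
Move 5: B@(0,3) -> caps B=0 W=0
Move 6: W@(2,3) -> caps B=0 W=0
Move 7: B@(3,3) -> caps B=1 W=0
Move 8: W@(3,2) -> caps B=1 W=0
Move 9: B@(2,1) -> caps B=1 W=0
Move 10: W@(0,1) -> caps B=1 W=0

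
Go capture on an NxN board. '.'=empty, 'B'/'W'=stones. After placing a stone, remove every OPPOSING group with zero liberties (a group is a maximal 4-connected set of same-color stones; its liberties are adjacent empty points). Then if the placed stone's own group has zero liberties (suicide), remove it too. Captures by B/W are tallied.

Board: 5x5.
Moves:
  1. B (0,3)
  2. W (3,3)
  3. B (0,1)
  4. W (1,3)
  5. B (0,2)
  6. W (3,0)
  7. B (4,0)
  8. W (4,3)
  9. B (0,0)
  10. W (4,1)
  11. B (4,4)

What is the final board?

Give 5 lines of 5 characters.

Move 1: B@(0,3) -> caps B=0 W=0
Move 2: W@(3,3) -> caps B=0 W=0
Move 3: B@(0,1) -> caps B=0 W=0
Move 4: W@(1,3) -> caps B=0 W=0
Move 5: B@(0,2) -> caps B=0 W=0
Move 6: W@(3,0) -> caps B=0 W=0
Move 7: B@(4,0) -> caps B=0 W=0
Move 8: W@(4,3) -> caps B=0 W=0
Move 9: B@(0,0) -> caps B=0 W=0
Move 10: W@(4,1) -> caps B=0 W=1
Move 11: B@(4,4) -> caps B=0 W=1

Answer: BBBB.
...W.
.....
W..W.
.W.WB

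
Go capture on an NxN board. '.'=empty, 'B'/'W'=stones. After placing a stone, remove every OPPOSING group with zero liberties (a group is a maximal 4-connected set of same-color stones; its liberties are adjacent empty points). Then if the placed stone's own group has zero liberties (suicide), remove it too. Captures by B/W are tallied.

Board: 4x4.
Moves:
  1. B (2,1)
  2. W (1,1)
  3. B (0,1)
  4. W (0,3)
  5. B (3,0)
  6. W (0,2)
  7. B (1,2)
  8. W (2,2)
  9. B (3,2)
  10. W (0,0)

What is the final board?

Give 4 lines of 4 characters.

Answer: W.WW
.WB.
.BW.
B.B.

Derivation:
Move 1: B@(2,1) -> caps B=0 W=0
Move 2: W@(1,1) -> caps B=0 W=0
Move 3: B@(0,1) -> caps B=0 W=0
Move 4: W@(0,3) -> caps B=0 W=0
Move 5: B@(3,0) -> caps B=0 W=0
Move 6: W@(0,2) -> caps B=0 W=0
Move 7: B@(1,2) -> caps B=0 W=0
Move 8: W@(2,2) -> caps B=0 W=0
Move 9: B@(3,2) -> caps B=0 W=0
Move 10: W@(0,0) -> caps B=0 W=1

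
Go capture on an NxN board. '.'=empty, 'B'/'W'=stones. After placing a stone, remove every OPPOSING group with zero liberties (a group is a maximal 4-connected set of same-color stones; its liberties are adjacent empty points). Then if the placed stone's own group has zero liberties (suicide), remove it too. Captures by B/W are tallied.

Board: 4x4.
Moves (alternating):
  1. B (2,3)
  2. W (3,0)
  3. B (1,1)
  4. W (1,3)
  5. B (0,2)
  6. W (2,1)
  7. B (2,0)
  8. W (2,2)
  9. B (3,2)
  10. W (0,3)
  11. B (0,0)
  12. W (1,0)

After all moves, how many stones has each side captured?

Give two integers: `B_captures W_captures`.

Answer: 0 1

Derivation:
Move 1: B@(2,3) -> caps B=0 W=0
Move 2: W@(3,0) -> caps B=0 W=0
Move 3: B@(1,1) -> caps B=0 W=0
Move 4: W@(1,3) -> caps B=0 W=0
Move 5: B@(0,2) -> caps B=0 W=0
Move 6: W@(2,1) -> caps B=0 W=0
Move 7: B@(2,0) -> caps B=0 W=0
Move 8: W@(2,2) -> caps B=0 W=0
Move 9: B@(3,2) -> caps B=0 W=0
Move 10: W@(0,3) -> caps B=0 W=0
Move 11: B@(0,0) -> caps B=0 W=0
Move 12: W@(1,0) -> caps B=0 W=1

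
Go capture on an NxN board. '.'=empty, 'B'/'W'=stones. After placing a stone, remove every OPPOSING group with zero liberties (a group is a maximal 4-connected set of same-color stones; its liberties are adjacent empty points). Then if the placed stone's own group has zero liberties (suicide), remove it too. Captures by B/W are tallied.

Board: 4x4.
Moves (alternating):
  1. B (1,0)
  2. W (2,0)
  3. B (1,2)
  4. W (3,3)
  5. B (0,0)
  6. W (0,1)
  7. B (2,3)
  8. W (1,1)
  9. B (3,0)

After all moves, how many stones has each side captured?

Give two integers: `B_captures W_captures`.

Move 1: B@(1,0) -> caps B=0 W=0
Move 2: W@(2,0) -> caps B=0 W=0
Move 3: B@(1,2) -> caps B=0 W=0
Move 4: W@(3,3) -> caps B=0 W=0
Move 5: B@(0,0) -> caps B=0 W=0
Move 6: W@(0,1) -> caps B=0 W=0
Move 7: B@(2,3) -> caps B=0 W=0
Move 8: W@(1,1) -> caps B=0 W=2
Move 9: B@(3,0) -> caps B=0 W=2

Answer: 0 2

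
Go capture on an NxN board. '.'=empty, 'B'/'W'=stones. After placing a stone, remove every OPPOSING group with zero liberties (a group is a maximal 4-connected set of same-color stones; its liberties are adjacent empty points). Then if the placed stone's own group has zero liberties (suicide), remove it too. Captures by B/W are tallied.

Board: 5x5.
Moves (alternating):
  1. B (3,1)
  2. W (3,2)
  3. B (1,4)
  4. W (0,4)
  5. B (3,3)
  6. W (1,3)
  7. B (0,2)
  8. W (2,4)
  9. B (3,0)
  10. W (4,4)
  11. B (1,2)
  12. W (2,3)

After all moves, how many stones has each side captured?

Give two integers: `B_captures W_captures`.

Move 1: B@(3,1) -> caps B=0 W=0
Move 2: W@(3,2) -> caps B=0 W=0
Move 3: B@(1,4) -> caps B=0 W=0
Move 4: W@(0,4) -> caps B=0 W=0
Move 5: B@(3,3) -> caps B=0 W=0
Move 6: W@(1,3) -> caps B=0 W=0
Move 7: B@(0,2) -> caps B=0 W=0
Move 8: W@(2,4) -> caps B=0 W=1
Move 9: B@(3,0) -> caps B=0 W=1
Move 10: W@(4,4) -> caps B=0 W=1
Move 11: B@(1,2) -> caps B=0 W=1
Move 12: W@(2,3) -> caps B=0 W=1

Answer: 0 1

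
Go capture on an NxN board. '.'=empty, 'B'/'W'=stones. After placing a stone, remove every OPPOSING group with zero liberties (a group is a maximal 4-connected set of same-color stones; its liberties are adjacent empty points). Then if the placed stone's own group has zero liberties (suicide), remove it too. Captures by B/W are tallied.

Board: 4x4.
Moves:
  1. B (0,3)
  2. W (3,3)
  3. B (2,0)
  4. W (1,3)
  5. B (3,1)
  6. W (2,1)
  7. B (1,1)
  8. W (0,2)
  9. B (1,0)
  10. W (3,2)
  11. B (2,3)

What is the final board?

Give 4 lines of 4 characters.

Answer: ..W.
BB.W
BW.B
.BWW

Derivation:
Move 1: B@(0,3) -> caps B=0 W=0
Move 2: W@(3,3) -> caps B=0 W=0
Move 3: B@(2,0) -> caps B=0 W=0
Move 4: W@(1,3) -> caps B=0 W=0
Move 5: B@(3,1) -> caps B=0 W=0
Move 6: W@(2,1) -> caps B=0 W=0
Move 7: B@(1,1) -> caps B=0 W=0
Move 8: W@(0,2) -> caps B=0 W=1
Move 9: B@(1,0) -> caps B=0 W=1
Move 10: W@(3,2) -> caps B=0 W=1
Move 11: B@(2,3) -> caps B=0 W=1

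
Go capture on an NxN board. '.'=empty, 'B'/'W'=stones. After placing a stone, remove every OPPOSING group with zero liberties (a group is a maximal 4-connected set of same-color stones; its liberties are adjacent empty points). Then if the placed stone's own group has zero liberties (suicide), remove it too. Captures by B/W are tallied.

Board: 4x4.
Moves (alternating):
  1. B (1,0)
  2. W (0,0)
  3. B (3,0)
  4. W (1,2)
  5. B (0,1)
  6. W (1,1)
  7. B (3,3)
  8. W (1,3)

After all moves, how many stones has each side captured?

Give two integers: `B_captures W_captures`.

Move 1: B@(1,0) -> caps B=0 W=0
Move 2: W@(0,0) -> caps B=0 W=0
Move 3: B@(3,0) -> caps B=0 W=0
Move 4: W@(1,2) -> caps B=0 W=0
Move 5: B@(0,1) -> caps B=1 W=0
Move 6: W@(1,1) -> caps B=1 W=0
Move 7: B@(3,3) -> caps B=1 W=0
Move 8: W@(1,3) -> caps B=1 W=0

Answer: 1 0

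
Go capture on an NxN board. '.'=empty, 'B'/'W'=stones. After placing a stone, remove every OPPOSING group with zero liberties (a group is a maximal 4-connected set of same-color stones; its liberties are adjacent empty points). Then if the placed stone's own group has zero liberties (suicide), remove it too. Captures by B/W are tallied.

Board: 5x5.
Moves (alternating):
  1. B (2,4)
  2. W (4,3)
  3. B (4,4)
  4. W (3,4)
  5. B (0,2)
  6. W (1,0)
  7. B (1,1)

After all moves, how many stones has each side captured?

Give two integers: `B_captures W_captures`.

Answer: 0 1

Derivation:
Move 1: B@(2,4) -> caps B=0 W=0
Move 2: W@(4,3) -> caps B=0 W=0
Move 3: B@(4,4) -> caps B=0 W=0
Move 4: W@(3,4) -> caps B=0 W=1
Move 5: B@(0,2) -> caps B=0 W=1
Move 6: W@(1,0) -> caps B=0 W=1
Move 7: B@(1,1) -> caps B=0 W=1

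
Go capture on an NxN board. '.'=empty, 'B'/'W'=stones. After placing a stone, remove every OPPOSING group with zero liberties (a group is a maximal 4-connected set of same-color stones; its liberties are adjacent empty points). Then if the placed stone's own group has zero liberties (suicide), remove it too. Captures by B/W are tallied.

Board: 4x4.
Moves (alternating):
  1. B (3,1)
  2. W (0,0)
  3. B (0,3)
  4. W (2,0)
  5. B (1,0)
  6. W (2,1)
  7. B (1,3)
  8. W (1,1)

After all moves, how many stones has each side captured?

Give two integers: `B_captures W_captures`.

Answer: 0 1

Derivation:
Move 1: B@(3,1) -> caps B=0 W=0
Move 2: W@(0,0) -> caps B=0 W=0
Move 3: B@(0,3) -> caps B=0 W=0
Move 4: W@(2,0) -> caps B=0 W=0
Move 5: B@(1,0) -> caps B=0 W=0
Move 6: W@(2,1) -> caps B=0 W=0
Move 7: B@(1,3) -> caps B=0 W=0
Move 8: W@(1,1) -> caps B=0 W=1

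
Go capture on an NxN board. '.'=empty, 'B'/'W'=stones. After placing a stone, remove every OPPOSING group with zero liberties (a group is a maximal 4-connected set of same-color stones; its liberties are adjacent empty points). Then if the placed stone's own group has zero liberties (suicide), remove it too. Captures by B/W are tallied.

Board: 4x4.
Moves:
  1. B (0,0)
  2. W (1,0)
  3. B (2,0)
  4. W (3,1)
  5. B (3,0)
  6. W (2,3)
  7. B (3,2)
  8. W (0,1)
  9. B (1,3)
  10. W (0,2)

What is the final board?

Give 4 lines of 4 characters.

Move 1: B@(0,0) -> caps B=0 W=0
Move 2: W@(1,0) -> caps B=0 W=0
Move 3: B@(2,0) -> caps B=0 W=0
Move 4: W@(3,1) -> caps B=0 W=0
Move 5: B@(3,0) -> caps B=0 W=0
Move 6: W@(2,3) -> caps B=0 W=0
Move 7: B@(3,2) -> caps B=0 W=0
Move 8: W@(0,1) -> caps B=0 W=1
Move 9: B@(1,3) -> caps B=0 W=1
Move 10: W@(0,2) -> caps B=0 W=1

Answer: .WW.
W..B
B..W
BWB.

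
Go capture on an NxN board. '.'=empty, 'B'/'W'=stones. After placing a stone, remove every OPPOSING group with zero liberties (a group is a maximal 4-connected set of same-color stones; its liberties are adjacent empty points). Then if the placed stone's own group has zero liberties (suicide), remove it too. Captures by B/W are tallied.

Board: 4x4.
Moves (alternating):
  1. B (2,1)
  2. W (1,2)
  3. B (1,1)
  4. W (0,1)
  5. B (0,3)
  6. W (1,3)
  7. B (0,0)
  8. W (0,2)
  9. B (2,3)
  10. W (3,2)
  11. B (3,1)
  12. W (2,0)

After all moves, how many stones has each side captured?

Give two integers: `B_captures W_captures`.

Move 1: B@(2,1) -> caps B=0 W=0
Move 2: W@(1,2) -> caps B=0 W=0
Move 3: B@(1,1) -> caps B=0 W=0
Move 4: W@(0,1) -> caps B=0 W=0
Move 5: B@(0,3) -> caps B=0 W=0
Move 6: W@(1,3) -> caps B=0 W=0
Move 7: B@(0,0) -> caps B=0 W=0
Move 8: W@(0,2) -> caps B=0 W=1
Move 9: B@(2,3) -> caps B=0 W=1
Move 10: W@(3,2) -> caps B=0 W=1
Move 11: B@(3,1) -> caps B=0 W=1
Move 12: W@(2,0) -> caps B=0 W=1

Answer: 0 1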